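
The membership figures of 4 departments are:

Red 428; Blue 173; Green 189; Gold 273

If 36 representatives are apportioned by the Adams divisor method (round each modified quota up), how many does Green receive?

Standard divisor 1063/36 ≈ 29.528; standard quotas: Red 14.495, Blue 5.859, Green 6.401, Gold 9.246.
Rounding up gives 15, 6, 7, 10 = 38 seats, so the divisor must be adjusted.
With modified divisor 31: modified quotas Red 13.806, Blue 5.581, Green 6.097, Gold 8.806.
Rounding up: Red 14, Blue 6, Green 7, Gold 9 (total 36).
Green receives 7.

7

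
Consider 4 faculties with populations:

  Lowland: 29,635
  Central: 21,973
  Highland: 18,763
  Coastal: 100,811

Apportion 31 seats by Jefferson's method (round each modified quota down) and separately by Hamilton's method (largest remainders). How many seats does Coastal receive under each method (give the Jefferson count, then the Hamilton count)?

19 and 18

Jefferson: Lowland 5, Central 4, Highland 3, Coastal 19.
Hamilton: Lowland 5, Central 4, Highland 4, Coastal 18.
Coastal gets 19 under Jefferson and 18 under Hamilton.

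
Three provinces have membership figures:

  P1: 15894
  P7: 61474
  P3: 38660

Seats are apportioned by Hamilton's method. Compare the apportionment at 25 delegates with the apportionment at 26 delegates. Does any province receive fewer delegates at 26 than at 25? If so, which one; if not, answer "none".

At 25 seats: P1 4, P7 13, P3 8.
At 26 seats: P1 3, P7 14, P3 9.
P1 drops from 4 to 3.

P1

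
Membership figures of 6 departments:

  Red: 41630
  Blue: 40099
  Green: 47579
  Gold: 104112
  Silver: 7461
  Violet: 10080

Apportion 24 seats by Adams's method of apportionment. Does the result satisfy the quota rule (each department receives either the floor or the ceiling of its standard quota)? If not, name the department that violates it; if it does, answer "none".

Standard quotas: Red 3.981, Blue 3.835, Green 4.550, Gold 9.956, Silver 0.714, Violet 0.964.
Adams allocation: Red 4, Blue 4, Green 5, Gold 9, Silver 1, Violet 1.
Every allocation lies between the lower and upper quota.

none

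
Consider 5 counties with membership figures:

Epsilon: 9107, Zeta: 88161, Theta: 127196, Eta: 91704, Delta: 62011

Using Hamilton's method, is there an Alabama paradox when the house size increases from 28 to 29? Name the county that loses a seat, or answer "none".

At 28 seats: Epsilon 1, Zeta 6, Theta 9, Eta 7, Delta 5.
At 29 seats: Epsilon 0, Zeta 7, Theta 10, Eta 7, Delta 5.
Epsilon drops from 1 to 0.

Epsilon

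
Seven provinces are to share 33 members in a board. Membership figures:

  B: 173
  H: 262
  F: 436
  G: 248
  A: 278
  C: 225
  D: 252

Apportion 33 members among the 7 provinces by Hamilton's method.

Standard divisor: 1874 ÷ 33 ≈ 56.788.
Standard quotas: B 3.046, H 4.614, F 7.678, G 4.367, A 4.895, C 3.962, D 4.438.
Lower quotas: B 3, H 4, F 7, G 4, A 4, C 3, D 4 (sum 29, leaving 4 seats).
Remainders in descending order: C 0.962, A 0.895, F 0.678, H 0.614, D 0.438, G 0.367, B 0.046.
The surplus seats go to C, A, F, H.

B=3; H=5; F=8; G=4; A=5; C=4; D=4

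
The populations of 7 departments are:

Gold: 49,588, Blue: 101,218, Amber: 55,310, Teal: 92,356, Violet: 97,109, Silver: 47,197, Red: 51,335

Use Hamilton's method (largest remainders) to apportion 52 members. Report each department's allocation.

The standard divisor is 494113/52 ≈ 9502.173.
Standard quotas: Gold 5.2186, Blue 10.6521, Amber 5.8208, Teal 9.7195, Violet 10.2197, Silver 4.9670, Red 5.4024.
Lower quotas: Gold 5, Blue 10, Amber 5, Teal 9, Violet 10, Silver 4, Red 5 (sum 48, leaving 4 seats).
Remainders in descending order: Silver 0.9670, Amber 0.8208, Teal 0.7195, Blue 0.6521, Red 0.4024, Violet 0.2197, Gold 0.2186.
Largest remainders: Silver, Amber, Teal, Blue receive the extra seats.

Gold=5, Blue=11, Amber=6, Teal=10, Violet=10, Silver=5, Red=5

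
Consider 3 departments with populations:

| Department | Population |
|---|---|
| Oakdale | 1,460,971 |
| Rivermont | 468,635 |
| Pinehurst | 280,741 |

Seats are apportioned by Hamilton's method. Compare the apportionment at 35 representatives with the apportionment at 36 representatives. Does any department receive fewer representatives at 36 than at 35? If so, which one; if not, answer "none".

At 35 seats: Oakdale 23, Rivermont 7, Pinehurst 5.
At 36 seats: Oakdale 24, Rivermont 8, Pinehurst 4.
Pinehurst drops from 5 to 4.

Pinehurst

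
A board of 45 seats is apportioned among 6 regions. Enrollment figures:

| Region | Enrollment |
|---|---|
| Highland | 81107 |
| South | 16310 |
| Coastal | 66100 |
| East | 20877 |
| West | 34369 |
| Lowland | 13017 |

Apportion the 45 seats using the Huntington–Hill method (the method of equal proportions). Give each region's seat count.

With divisor 5264: modified quotas Highland 15.408, South 3.098, Coastal 12.557, East 3.966, West 6.529, Lowland 2.473.
Geometric-mean thresholds: Highland √(15·16)=15.492, South √(3·4)=3.464, Coastal √(12·13)=12.490, East √(3·4)=3.464, West √(6·7)=6.481, Lowland √(2·3)=2.449.
Each quota rounded against its threshold gives Highland 15, South 3, Coastal 13, East 4, West 7, Lowland 3 (total 45).

Highland=15, South=3, Coastal=13, East=4, West=7, Lowland=3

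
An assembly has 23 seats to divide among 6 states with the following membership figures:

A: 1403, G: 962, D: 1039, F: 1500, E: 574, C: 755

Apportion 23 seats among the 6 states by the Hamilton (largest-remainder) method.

A 5; G 4; D 4; F 5; E 2; C 3

Total 6233; standard divisor 6233/23 = 271.
Standard quotas: A 5.177, G 3.550, D 3.834, F 5.535, E 2.118, C 2.786.
Lower quotas: A 5, G 3, D 3, F 5, E 2, C 2 (sum 20, leaving 3 seats).
Remainders in descending order: D 0.834, C 0.786, G 0.550, F 0.535, A 0.177, E 0.118.
Largest remainders: D, C, G receive the extra seats.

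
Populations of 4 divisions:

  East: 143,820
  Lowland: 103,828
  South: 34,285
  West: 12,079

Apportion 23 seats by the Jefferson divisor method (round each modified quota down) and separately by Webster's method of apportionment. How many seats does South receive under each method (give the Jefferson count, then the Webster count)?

Jefferson: East 12, Lowland 8, South 2, West 1.
Webster: East 11, Lowland 8, South 3, West 1.
South gets 2 under Jefferson and 3 under Webster.

2 and 3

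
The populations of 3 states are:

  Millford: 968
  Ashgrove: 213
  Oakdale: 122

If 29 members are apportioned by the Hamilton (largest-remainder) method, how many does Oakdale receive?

3

The standard divisor is 1303/29 ≈ 44.931.
Standard quotas: Millford 21.544, Ashgrove 4.741, Oakdale 2.715.
Lower quotas: Millford 21, Ashgrove 4, Oakdale 2 (sum 27, leaving 2 seats).
Remainders in descending order: Ashgrove 0.741, Oakdale 0.715, Millford 0.544.
The surplus seats go to Ashgrove, Oakdale.
Oakdale receives 3.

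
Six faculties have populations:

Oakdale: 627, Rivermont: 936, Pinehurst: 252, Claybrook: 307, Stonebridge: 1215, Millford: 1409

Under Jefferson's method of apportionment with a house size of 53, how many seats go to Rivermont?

Standard divisor 4746/53 ≈ 89.547; standard quotas: Oakdale 7.002, Rivermont 10.453, Pinehurst 2.814, Claybrook 3.428, Stonebridge 13.568, Millford 15.735.
Rounding down gives 7, 10, 2, 3, 13, 15 = 50 seats, so the divisor must be adjusted.
With modified divisor 84.76: modified quotas Oakdale 7.397, Rivermont 11.043, Pinehurst 2.973, Claybrook 3.622, Stonebridge 14.335, Millford 16.623.
Rounding down: Oakdale 7, Rivermont 11, Pinehurst 2, Claybrook 3, Stonebridge 14, Millford 16 (total 53).
Rivermont receives 11.

11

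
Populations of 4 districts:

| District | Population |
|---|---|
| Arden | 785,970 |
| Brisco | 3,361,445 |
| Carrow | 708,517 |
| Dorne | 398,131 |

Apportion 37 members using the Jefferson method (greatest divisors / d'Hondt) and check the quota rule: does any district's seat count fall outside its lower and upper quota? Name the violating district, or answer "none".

Brisco

Standard quotas: Arden 5.535, Brisco 23.672, Carrow 4.989, Dorne 2.804.
Jefferson allocation: Arden 5, Brisco 25, Carrow 5, Dorne 2.
Brisco has quota 23.672 (lower 23, upper 24) but receives 25 — outside the quota interval.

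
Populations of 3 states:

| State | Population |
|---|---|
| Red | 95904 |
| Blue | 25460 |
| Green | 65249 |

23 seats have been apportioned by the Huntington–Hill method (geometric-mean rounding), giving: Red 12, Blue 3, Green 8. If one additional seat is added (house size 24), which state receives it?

Priority for the next seat is population ÷ (√(s·(s+1))).
Priorities: Red 7678.465, Blue 7349.669, Green 7689.668.
Highest priority: Green.

Green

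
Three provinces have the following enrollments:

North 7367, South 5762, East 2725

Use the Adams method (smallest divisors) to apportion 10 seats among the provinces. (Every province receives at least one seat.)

Standard divisor 15854/10 ≈ 1585.4; standard quotas: North 4.647, South 3.634, East 1.719.
Rounding up gives 5, 4, 2 = 11 seats, so the divisor must be adjusted.
With modified divisor 1900: modified quotas North 3.877, South 3.033, East 1.434.
Rounding up: North 4, South 4, East 2 (total 10).

North 4, South 4, East 2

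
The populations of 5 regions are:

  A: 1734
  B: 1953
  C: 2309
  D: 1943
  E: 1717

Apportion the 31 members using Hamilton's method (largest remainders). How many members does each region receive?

A: 6, B: 6, C: 7, D: 6, E: 6

The standard divisor is 9656/31 ≈ 311.484.
Standard quotas: A 5.567, B 6.270, C 7.413, D 6.238, E 5.512.
Lower quotas: A 5, B 6, C 7, D 6, E 5 (sum 29, leaving 2 seats).
Remainders in descending order: A 0.567, E 0.512, C 0.413, B 0.270, D 0.238.
Largest remainders: A, E receive the extra seats.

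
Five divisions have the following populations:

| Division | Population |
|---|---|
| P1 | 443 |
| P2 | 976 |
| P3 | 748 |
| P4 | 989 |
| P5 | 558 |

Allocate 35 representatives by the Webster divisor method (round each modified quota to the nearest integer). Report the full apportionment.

P1: 4; P2: 9; P3: 7; P4: 10; P5: 5

Standard divisor 3714/35 ≈ 106.114; standard quotas: P1 4.175, P2 9.198, P3 7.049, P4 9.320, P5 5.258.
Rounding to the nearest integer gives 4, 9, 7, 9, 5 = 34 seats, so the divisor must be adjusted.
With modified divisor 103: modified quotas P1 4.301, P2 9.476, P3 7.262, P4 9.602, P5 5.417.
Rounding to the nearest integer: P1 4, P2 9, P3 7, P4 10, P5 5 (total 35).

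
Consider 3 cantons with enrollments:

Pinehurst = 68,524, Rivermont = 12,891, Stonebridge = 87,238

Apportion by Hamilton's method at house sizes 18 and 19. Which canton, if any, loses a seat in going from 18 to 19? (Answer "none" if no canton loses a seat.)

At 18 seats: Pinehurst 7, Rivermont 2, Stonebridge 9.
At 19 seats: Pinehurst 8, Rivermont 1, Stonebridge 10.
Rivermont drops from 2 to 1.

Rivermont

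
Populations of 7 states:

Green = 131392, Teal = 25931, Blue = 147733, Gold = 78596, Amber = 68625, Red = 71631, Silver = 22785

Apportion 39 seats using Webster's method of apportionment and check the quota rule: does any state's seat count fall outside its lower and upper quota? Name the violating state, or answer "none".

none

Standard quotas: Green 9.373, Teal 1.850, Blue 10.539, Gold 5.607, Amber 4.896, Red 5.110, Silver 1.625.
Webster allocation: Green 9, Teal 2, Blue 10, Gold 6, Amber 5, Red 5, Silver 2.
Every allocation lies between the lower and upper quota.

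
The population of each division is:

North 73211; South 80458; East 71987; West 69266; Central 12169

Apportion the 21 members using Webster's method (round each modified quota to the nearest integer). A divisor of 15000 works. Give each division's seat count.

North: 5, South: 5, East: 5, West: 5, Central: 1

With modified divisor 15000: modified quotas North 4.881, South 5.364, East 4.799, West 4.618, Central 0.811.
Rounding to the nearest integer: North 5, South 5, East 5, West 5, Central 1 (total 21).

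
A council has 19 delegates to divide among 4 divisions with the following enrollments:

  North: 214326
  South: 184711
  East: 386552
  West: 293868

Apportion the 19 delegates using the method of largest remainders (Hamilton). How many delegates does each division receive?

Standard divisor: 1079457 ÷ 19 ≈ 56813.526.
Standard quotas: North 3.7724, South 3.2512, East 6.8039, West 5.1725.
Lower quotas: North 3, South 3, East 6, West 5 (sum 17, leaving 2 seats).
Remainders in descending order: East 0.8039, North 0.7724, South 0.2512, West 0.1725.
Largest remainders: East, North receive the extra seats.

North 4, South 3, East 7, West 5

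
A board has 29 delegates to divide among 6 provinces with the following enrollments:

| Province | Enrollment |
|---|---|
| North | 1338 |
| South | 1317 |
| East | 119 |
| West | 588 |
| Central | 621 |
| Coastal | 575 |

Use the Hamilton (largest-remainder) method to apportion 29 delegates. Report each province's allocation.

North=8, South=8, East=1, West=4, Central=4, Coastal=4

The standard divisor is 4558/29 ≈ 157.172.
Standard quotas: North 8.513, South 8.379, East 0.757, West 3.741, Central 3.951, Coastal 3.658.
Lower quotas: North 8, South 8, East 0, West 3, Central 3, Coastal 3 (sum 25, leaving 4 seats).
Remainders in descending order: Central 0.951, East 0.757, West 0.741, Coastal 0.658, North 0.513, South 0.379.
The surplus seats go to Central, East, West, Coastal.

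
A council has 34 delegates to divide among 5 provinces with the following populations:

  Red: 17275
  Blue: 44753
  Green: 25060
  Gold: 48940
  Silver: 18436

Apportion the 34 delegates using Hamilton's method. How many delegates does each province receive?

Standard divisor: 154464 ÷ 34 ≈ 4543.059.
Standard quotas: Red 3.8025, Blue 9.8509, Green 5.5161, Gold 10.7725, Silver 4.0581.
Lower quotas: Red 3, Blue 9, Green 5, Gold 10, Silver 4 (sum 31, leaving 3 seats).
Remainders in descending order: Blue 0.8509, Red 0.8025, Gold 0.7725, Green 0.5161, Silver 0.0581.
The surplus seats go to Blue, Red, Gold.

Red 4, Blue 10, Green 5, Gold 11, Silver 4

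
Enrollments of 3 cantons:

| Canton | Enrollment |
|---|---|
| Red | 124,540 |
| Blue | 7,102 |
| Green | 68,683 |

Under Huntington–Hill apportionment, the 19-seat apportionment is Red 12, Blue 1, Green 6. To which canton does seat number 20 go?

Green

Priority for the next seat is population ÷ (√(s·(s+1))).
Priorities: Red 9971.180, Blue 5021.872, Green 10598.017.
Highest priority: Green.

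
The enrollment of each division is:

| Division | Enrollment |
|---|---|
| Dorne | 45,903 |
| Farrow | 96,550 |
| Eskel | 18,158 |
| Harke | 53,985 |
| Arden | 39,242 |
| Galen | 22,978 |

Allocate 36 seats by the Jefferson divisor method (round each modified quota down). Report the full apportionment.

Standard divisor 276816/36 ≈ 7689.333; standard quotas: Dorne 5.970, Farrow 12.556, Eskel 2.361, Harke 7.021, Arden 5.103, Galen 2.988.
Rounding down gives 5, 12, 2, 7, 5, 2 = 33 seats, so the divisor must be adjusted.
With modified divisor 7200: modified quotas Dorne 6.375, Farrow 13.410, Eskel 2.522, Harke 7.498, Arden 5.450, Galen 3.191.
Rounding down: Dorne 6, Farrow 13, Eskel 2, Harke 7, Arden 5, Galen 3 (total 36).

Dorne 6, Farrow 13, Eskel 2, Harke 7, Arden 5, Galen 3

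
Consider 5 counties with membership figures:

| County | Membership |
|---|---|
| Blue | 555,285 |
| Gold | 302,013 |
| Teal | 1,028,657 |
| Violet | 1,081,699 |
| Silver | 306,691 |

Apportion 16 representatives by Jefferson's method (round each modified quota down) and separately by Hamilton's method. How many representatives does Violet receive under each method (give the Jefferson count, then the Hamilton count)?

Jefferson: Blue 3, Gold 1, Teal 5, Violet 6, Silver 1.
Hamilton: Blue 3, Gold 1, Teal 5, Violet 5, Silver 2.
Violet gets 6 under Jefferson and 5 under Hamilton.

6 and 5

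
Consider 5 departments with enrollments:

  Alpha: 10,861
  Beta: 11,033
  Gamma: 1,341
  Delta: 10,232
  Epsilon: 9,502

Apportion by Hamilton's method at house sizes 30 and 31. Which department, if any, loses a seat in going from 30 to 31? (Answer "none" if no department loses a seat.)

At 30 seats: Alpha 7, Beta 8, Gamma 1, Delta 7, Epsilon 7.
At 31 seats: Alpha 8, Beta 8, Gamma 1, Delta 7, Epsilon 7.
No department's allocation decreased.

none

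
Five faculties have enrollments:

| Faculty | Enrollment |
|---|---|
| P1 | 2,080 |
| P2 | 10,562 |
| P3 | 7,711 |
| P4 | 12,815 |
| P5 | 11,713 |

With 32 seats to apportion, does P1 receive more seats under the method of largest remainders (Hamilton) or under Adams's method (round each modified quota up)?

Hamilton: P1 1, P2 8, P3 6, P4 9, P5 8.
Adams: P1 2, P2 7, P3 6, P4 9, P5 8.
P1 gets 1 under Hamilton and 2 under Adams.

Adams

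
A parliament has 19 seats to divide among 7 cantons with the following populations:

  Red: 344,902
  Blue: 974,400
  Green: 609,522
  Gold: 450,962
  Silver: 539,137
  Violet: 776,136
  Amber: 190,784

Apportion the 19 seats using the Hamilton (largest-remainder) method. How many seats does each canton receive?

Red 2; Blue 5; Green 3; Gold 2; Silver 2; Violet 4; Amber 1

Standard divisor: 3885843 ÷ 19 ≈ 204518.053.
Standard quotas: Red 1.6864, Blue 4.7644, Green 2.9803, Gold 2.2050, Silver 2.6361, Violet 3.7950, Amber 0.9328.
Lower quotas: Red 1, Blue 4, Green 2, Gold 2, Silver 2, Violet 3, Amber 0 (sum 14, leaving 5 seats).
Remainders in descending order: Green 0.9803, Amber 0.9328, Violet 0.7950, Blue 0.7644, Red 0.6864, Silver 0.6361, Gold 0.2050.
The surplus seats go to Green, Amber, Violet, Blue, Red.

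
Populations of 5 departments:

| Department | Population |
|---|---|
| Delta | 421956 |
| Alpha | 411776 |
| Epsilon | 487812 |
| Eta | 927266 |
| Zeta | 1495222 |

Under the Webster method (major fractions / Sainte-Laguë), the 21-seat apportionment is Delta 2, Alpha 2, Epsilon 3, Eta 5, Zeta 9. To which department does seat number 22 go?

Delta

Priority for the next seat is population ÷ (current seats + 0.5).
Priorities: Delta 168782.400, Alpha 164710.400, Epsilon 139374.857, Eta 168593.818, Zeta 157391.789.
Highest priority: Delta.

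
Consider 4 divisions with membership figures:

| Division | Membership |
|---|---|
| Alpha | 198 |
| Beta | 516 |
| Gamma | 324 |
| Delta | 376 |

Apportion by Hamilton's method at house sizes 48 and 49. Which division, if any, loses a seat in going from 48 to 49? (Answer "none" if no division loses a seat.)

none

At 48 seats: Alpha 7, Beta 17, Gamma 11, Delta 13.
At 49 seats: Alpha 7, Beta 18, Gamma 11, Delta 13.
No division's allocation decreased.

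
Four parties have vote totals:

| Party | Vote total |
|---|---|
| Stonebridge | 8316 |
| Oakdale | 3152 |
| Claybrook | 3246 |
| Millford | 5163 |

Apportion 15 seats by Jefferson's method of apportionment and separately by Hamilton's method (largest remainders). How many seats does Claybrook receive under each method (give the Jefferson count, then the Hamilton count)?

2 and 3

Jefferson: Stonebridge 7, Oakdale 2, Claybrook 2, Millford 4.
Hamilton: Stonebridge 6, Oakdale 2, Claybrook 3, Millford 4.
Claybrook gets 2 under Jefferson and 3 under Hamilton.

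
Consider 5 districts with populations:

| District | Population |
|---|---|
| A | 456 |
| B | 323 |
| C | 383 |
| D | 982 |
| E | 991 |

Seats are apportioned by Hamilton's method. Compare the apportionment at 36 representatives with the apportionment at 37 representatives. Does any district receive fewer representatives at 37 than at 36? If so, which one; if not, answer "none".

C

At 36 seats: A 5, B 4, C 5, D 11, E 11.
At 37 seats: A 5, B 4, C 4, D 12, E 12.
C drops from 5 to 4.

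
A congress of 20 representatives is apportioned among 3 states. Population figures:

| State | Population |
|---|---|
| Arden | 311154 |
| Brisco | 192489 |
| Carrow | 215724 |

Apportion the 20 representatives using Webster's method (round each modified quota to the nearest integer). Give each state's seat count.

Standard divisor 719367/20 ≈ 35968.35; standard quotas: Arden 8.651, Brisco 5.352, Carrow 5.998.
Rounding to the nearest integer gives Arden 9, Brisco 5, Carrow 6 — total 20, matching the house size, so no adjustment is needed.

Arden 9; Brisco 5; Carrow 6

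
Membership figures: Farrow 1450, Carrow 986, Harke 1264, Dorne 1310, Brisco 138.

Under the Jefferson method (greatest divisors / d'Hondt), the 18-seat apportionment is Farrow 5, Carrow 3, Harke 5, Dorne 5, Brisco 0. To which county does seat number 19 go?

Priority for the next seat is population ÷ (current seats + 1).
Priorities: Farrow 241.667, Carrow 246.500, Harke 210.667, Dorne 218.333, Brisco 138.000.
Highest priority: Carrow.

Carrow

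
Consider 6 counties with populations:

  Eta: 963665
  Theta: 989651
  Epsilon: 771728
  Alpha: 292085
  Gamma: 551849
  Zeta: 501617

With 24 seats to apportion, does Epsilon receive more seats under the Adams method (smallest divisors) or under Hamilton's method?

Adams: Eta 5, Theta 6, Epsilon 5, Alpha 2, Gamma 3, Zeta 3.
Hamilton: Eta 6, Theta 6, Epsilon 4, Alpha 2, Gamma 3, Zeta 3.
Epsilon gets 5 under Adams and 4 under Hamilton.

Adams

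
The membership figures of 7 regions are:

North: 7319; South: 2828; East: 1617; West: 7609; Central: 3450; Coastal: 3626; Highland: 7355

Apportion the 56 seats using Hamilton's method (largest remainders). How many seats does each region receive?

North=12; South=5; East=3; West=12; Central=6; Coastal=6; Highland=12

Standard divisor: 33804 ÷ 56 ≈ 603.643.
Standard quotas: North 12.1247, South 4.6849, East 2.6787, West 12.6051, Central 5.7153, Coastal 6.0069, Highland 12.1844.
Lower quotas: North 12, South 4, East 2, West 12, Central 5, Coastal 6, Highland 12 (sum 53, leaving 3 seats).
Remainders in descending order: Central 0.7153, South 0.6849, East 0.6787, West 0.6051, Highland 0.1844, North 0.1247, Coastal 0.0069.
Largest remainders: Central, South, East receive the extra seats.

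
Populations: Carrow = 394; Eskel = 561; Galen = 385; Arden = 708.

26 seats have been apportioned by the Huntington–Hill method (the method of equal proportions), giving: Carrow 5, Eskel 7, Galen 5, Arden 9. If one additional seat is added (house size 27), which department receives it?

Priority for the next seat is population ÷ (√(s·(s+1))).
Priorities: Carrow 71.934, Eskel 74.967, Galen 70.291, Arden 74.630.
Highest priority: Eskel.

Eskel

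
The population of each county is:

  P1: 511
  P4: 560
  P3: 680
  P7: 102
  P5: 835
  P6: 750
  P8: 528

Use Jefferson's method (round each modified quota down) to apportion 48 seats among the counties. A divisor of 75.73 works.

With modified divisor 75.73: modified quotas P1 6.748, P4 7.395, P3 8.979, P7 1.347, P5 11.026, P6 9.904, P8 6.972.
Rounding down: P1 6, P4 7, P3 8, P7 1, P5 11, P6 9, P8 6 (total 48).

P1=6; P4=7; P3=8; P7=1; P5=11; P6=9; P8=6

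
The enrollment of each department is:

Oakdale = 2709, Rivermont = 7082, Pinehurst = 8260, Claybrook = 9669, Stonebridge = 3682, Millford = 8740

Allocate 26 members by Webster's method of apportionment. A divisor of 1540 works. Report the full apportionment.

Oakdale=2, Rivermont=5, Pinehurst=5, Claybrook=6, Stonebridge=2, Millford=6

With modified divisor 1540: modified quotas Oakdale 1.759, Rivermont 4.599, Pinehurst 5.364, Claybrook 6.279, Stonebridge 2.391, Millford 5.675.
Rounding to the nearest integer: Oakdale 2, Rivermont 5, Pinehurst 5, Claybrook 6, Stonebridge 2, Millford 6 (total 26).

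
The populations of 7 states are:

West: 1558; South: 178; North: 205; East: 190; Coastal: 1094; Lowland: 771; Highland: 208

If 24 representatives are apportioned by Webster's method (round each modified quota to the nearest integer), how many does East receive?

1

Standard divisor 4204/24 ≈ 175.167; standard quotas: West 8.894, South 1.016, North 1.170, East 1.085, Coastal 6.245, Lowland 4.402, Highland 1.187.
Rounding to the nearest integer gives 9, 1, 1, 1, 6, 4, 1 = 23 seats, so the divisor must be adjusted.
With modified divisor 170: modified quotas West 9.165, South 1.047, North 1.206, East 1.118, Coastal 6.435, Lowland 4.535, Highland 1.224.
Rounding to the nearest integer: West 9, South 1, North 1, East 1, Coastal 6, Lowland 5, Highland 1 (total 24).
East receives 1.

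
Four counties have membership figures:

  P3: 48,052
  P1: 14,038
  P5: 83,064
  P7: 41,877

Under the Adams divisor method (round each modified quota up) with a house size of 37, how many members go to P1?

Standard divisor 187031/37 ≈ 5054.892; standard quotas: P3 9.506, P1 2.777, P5 16.432, P7 8.284.
Rounding up gives 10, 3, 17, 9 = 39 seats, so the divisor must be adjusted.
With modified divisor 5300: modified quotas P3 9.066, P1 2.649, P5 15.672, P7 7.901.
Rounding up: P3 10, P1 3, P5 16, P7 8 (total 37).
P1 receives 3.

3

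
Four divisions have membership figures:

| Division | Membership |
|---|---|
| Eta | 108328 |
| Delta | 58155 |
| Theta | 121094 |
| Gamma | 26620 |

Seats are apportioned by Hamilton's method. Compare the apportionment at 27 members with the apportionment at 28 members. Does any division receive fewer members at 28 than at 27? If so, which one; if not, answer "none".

At 27 seats: Eta 9, Delta 5, Theta 11, Gamma 2.
At 28 seats: Eta 10, Delta 5, Theta 11, Gamma 2.
No division's allocation decreased.

none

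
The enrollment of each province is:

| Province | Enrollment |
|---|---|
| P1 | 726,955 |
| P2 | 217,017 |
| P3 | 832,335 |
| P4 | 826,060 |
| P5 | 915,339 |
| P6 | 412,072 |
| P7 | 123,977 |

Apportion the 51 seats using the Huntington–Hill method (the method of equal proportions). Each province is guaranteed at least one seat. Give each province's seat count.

With divisor 79515: modified quotas P1 9.142, P2 2.729, P3 10.468, P4 10.389, P5 11.512, P6 5.182, P7 1.559.
Geometric-mean thresholds: P1 √(9·10)=9.487, P2 √(2·3)=2.449, P3 √(10·11)=10.488, P4 √(10·11)=10.488, P5 √(11·12)=11.489, P6 √(5·6)=5.477, P7 √(1·2)=1.414.
Each quota rounded against its threshold gives P1 9, P2 3, P3 10, P4 10, P5 12, P6 5, P7 2 (total 51).

P1=9, P2=3, P3=10, P4=10, P5=12, P6=5, P7=2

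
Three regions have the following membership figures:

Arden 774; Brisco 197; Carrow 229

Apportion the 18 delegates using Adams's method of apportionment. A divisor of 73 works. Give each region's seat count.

Arden 11, Brisco 3, Carrow 4

With modified divisor 73: modified quotas Arden 10.603, Brisco 2.699, Carrow 3.137.
Rounding up: Arden 11, Brisco 3, Carrow 4 (total 18).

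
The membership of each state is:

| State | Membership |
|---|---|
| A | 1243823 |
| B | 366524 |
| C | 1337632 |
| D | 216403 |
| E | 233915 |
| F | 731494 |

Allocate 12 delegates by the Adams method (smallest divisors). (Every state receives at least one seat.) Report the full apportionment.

Standard divisor 4129791/12 ≈ 344149.25; standard quotas: A 3.614, B 1.065, C 3.887, D 0.629, E 0.680, F 2.126.
Rounding up gives 4, 2, 4, 1, 1, 3 = 15 seats, so the divisor must be adjusted.
With modified divisor 430200: modified quotas A 2.891, B 0.852, C 3.109, D 0.503, E 0.544, F 1.700.
Rounding up: A 3, B 1, C 4, D 1, E 1, F 2 (total 12).

A: 3; B: 1; C: 4; D: 1; E: 1; F: 2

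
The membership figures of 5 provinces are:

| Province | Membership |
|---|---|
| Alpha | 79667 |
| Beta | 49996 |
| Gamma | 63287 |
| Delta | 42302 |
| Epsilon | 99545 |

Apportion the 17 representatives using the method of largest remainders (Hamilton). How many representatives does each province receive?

Standard divisor: 334797 ÷ 17 ≈ 19693.941.
Standard quotas: Alpha 4.0453, Beta 2.5386, Gamma 3.2135, Delta 2.1480, Epsilon 5.0546.
Lower quotas: Alpha 4, Beta 2, Gamma 3, Delta 2, Epsilon 5 (sum 16, leaving 1 seat).
Remainders in descending order: Beta 0.5386, Gamma 0.2135, Delta 0.1480, Epsilon 0.0546, Alpha 0.0453.
The surplus seat goes to Beta.

Alpha 4; Beta 3; Gamma 3; Delta 2; Epsilon 5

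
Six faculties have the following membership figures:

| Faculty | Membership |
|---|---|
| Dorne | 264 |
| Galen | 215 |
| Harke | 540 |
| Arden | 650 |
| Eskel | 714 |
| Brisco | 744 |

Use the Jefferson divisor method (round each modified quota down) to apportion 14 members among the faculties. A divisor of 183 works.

With modified divisor 183: modified quotas Dorne 1.443, Galen 1.175, Harke 2.951, Arden 3.552, Eskel 3.902, Brisco 4.066.
Rounding down: Dorne 1, Galen 1, Harke 2, Arden 3, Eskel 3, Brisco 4 (total 14).

Dorne: 1, Galen: 1, Harke: 2, Arden: 3, Eskel: 3, Brisco: 4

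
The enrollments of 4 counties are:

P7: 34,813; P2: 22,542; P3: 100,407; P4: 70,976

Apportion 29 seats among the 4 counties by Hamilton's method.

Total 228738; standard divisor 228738/29 ≈ 7887.517.
Standard quotas: P7 4.4137, P2 2.8579, P3 12.7299, P4 8.9985.
Lower quotas: P7 4, P2 2, P3 12, P4 8 (sum 26, leaving 3 seats).
Remainders in descending order: P4 0.9985, P2 0.8579, P3 0.7299, P7 0.4137.
Largest remainders: P4, P2, P3 receive the extra seats.

P7=4, P2=3, P3=13, P4=9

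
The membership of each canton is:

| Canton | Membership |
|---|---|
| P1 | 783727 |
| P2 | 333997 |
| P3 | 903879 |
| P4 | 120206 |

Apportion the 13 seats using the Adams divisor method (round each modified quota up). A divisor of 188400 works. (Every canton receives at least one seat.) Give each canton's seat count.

With modified divisor 188400: modified quotas P1 4.160, P2 1.773, P3 4.798, P4 0.638.
Rounding up: P1 5, P2 2, P3 5, P4 1 (total 13).

P1 5, P2 2, P3 5, P4 1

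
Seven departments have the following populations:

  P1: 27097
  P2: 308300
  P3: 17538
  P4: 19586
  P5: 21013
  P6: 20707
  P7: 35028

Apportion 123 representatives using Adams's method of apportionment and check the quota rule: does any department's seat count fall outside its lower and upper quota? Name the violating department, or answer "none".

P2

Standard quotas: P1 7.419, P2 84.406, P3 4.802, P4 5.362, P5 5.753, P6 5.669, P7 9.590.
Adams allocation: P1 8, P2 82, P3 5, P4 6, P5 6, P6 6, P7 10.
P2 has quota 84.406 (lower 84, upper 85) but receives 82 — outside the quota interval.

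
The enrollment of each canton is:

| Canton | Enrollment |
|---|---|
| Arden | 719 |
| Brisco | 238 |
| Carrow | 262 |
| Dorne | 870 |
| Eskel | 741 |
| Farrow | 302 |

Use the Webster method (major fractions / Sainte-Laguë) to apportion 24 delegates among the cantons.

Standard divisor 3132/24 ≈ 130.5; standard quotas: Arden 5.510, Brisco 1.824, Carrow 2.008, Dorne 6.667, Eskel 5.678, Farrow 2.314.
Rounding to the nearest integer gives 6, 2, 2, 7, 6, 2 = 25 seats, so the divisor must be adjusted.
With modified divisor 132: modified quotas Arden 5.447, Brisco 1.803, Carrow 1.985, Dorne 6.591, Eskel 5.614, Farrow 2.288.
Rounding to the nearest integer: Arden 5, Brisco 2, Carrow 2, Dorne 7, Eskel 6, Farrow 2 (total 24).

Arden: 5, Brisco: 2, Carrow: 2, Dorne: 7, Eskel: 6, Farrow: 2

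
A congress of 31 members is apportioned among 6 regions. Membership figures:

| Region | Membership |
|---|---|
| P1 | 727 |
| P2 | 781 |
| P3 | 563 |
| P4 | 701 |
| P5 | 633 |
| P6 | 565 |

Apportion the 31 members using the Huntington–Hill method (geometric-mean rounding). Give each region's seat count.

With divisor 127: modified quotas P1 5.724, P2 6.150, P3 4.433, P4 5.520, P5 4.984, P6 4.449.
Geometric-mean thresholds: P1 √(5·6)=5.477, P2 √(6·7)=6.481, P3 √(4·5)=4.472, P4 √(5·6)=5.477, P5 √(4·5)=4.472, P6 √(4·5)=4.472.
Each quota rounded against its threshold gives P1 6, P2 6, P3 4, P4 6, P5 5, P6 4 (total 31).

P1: 6, P2: 6, P3: 4, P4: 6, P5: 5, P6: 4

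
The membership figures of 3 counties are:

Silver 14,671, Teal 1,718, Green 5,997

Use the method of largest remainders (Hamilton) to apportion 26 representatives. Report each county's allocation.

Total 22386; standard divisor 22386/26 = 861.
Standard quotas: Silver 17.0395, Teal 1.9954, Green 6.9652.
Lower quotas: Silver 17, Teal 1, Green 6 (sum 24, leaving 2 seats).
Remainders in descending order: Teal 0.9954, Green 0.9652, Silver 0.0395.
The surplus seats go to Teal, Green.

Silver 17, Teal 2, Green 7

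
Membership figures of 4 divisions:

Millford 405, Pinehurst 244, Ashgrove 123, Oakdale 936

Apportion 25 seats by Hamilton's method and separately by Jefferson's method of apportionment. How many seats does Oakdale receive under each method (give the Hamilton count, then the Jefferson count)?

14 and 15

Hamilton: Millford 6, Pinehurst 3, Ashgrove 2, Oakdale 14.
Jefferson: Millford 6, Pinehurst 3, Ashgrove 1, Oakdale 15.
Oakdale gets 14 under Hamilton and 15 under Jefferson.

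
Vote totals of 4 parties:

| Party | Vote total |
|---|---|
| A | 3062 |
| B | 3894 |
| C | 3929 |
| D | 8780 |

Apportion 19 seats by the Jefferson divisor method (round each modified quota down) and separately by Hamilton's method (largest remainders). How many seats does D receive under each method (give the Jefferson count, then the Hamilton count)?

9 and 8

Jefferson: A 3, B 3, C 4, D 9.
Hamilton: A 3, B 4, C 4, D 8.
D gets 9 under Jefferson and 8 under Hamilton.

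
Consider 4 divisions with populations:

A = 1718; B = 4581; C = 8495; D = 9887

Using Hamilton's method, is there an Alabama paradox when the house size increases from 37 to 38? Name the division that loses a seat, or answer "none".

none

At 37 seats: A 2, B 7, C 13, D 15.
At 38 seats: A 3, B 7, C 13, D 15.
No division's allocation decreased.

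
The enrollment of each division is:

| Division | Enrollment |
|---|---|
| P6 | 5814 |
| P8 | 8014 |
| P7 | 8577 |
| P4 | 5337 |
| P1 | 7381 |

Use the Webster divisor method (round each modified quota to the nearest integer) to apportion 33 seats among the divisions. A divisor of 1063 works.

With modified divisor 1063: modified quotas P6 5.469, P8 7.539, P7 8.069, P4 5.021, P1 6.944.
Rounding to the nearest integer: P6 5, P8 8, P7 8, P4 5, P1 7 (total 33).

P6 5, P8 8, P7 8, P4 5, P1 7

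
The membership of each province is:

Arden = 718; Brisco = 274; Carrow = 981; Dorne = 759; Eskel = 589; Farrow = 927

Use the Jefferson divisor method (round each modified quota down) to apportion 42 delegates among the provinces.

Arden=7; Brisco=2; Carrow=10; Dorne=8; Eskel=6; Farrow=9

Standard divisor 4248/42 ≈ 101.143; standard quotas: Arden 7.099, Brisco 2.709, Carrow 9.699, Dorne 7.504, Eskel 5.823, Farrow 9.165.
Rounding down gives 7, 2, 9, 7, 5, 9 = 39 seats, so the divisor must be adjusted.
With modified divisor 94: modified quotas Arden 7.638, Brisco 2.915, Carrow 10.436, Dorne 8.074, Eskel 6.266, Farrow 9.862.
Rounding down: Arden 7, Brisco 2, Carrow 10, Dorne 8, Eskel 6, Farrow 9 (total 42).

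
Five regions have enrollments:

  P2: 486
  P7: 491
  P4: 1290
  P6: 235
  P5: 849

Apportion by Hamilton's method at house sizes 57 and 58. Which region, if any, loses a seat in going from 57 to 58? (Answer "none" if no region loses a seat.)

none

At 57 seats: P2 8, P7 8, P4 22, P6 4, P5 15.
At 58 seats: P2 8, P7 9, P4 22, P6 4, P5 15.
No region's allocation decreased.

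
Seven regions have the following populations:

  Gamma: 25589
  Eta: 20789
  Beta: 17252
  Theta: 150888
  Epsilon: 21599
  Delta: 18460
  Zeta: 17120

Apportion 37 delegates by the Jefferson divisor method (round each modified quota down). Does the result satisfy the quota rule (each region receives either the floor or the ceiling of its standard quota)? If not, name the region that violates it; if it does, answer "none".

Standard quotas: Gamma 3.485, Eta 2.831, Beta 2.349, Theta 20.548, Epsilon 2.941, Delta 2.514, Zeta 2.331.
Jefferson allocation: Gamma 3, Eta 3, Beta 2, Theta 22, Epsilon 3, Delta 2, Zeta 2.
Theta has quota 20.548 (lower 20, upper 21) but receives 22 — outside the quota interval.

Theta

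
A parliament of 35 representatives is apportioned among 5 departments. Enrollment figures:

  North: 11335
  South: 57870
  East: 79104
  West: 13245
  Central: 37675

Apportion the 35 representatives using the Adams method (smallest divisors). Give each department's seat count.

North 2, South 10, East 13, West 3, Central 7

Standard divisor 199229/35 ≈ 5692.257; standard quotas: North 1.991, South 10.166, East 13.897, West 2.327, Central 6.619.
Rounding up gives 2, 11, 14, 3, 7 = 37 seats, so the divisor must be adjusted.
With modified divisor 6200: modified quotas North 1.828, South 9.334, East 12.759, West 2.136, Central 6.077.
Rounding up: North 2, South 10, East 13, West 3, Central 7 (total 35).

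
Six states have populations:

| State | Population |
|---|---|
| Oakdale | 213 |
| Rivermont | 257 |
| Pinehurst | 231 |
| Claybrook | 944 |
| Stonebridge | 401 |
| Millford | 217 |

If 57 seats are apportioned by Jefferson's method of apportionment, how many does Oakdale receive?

5

Standard divisor 2263/57 ≈ 39.702; standard quotas: Oakdale 5.365, Rivermont 6.473, Pinehurst 5.818, Claybrook 23.777, Stonebridge 10.100, Millford 5.466.
Rounding down gives 5, 6, 5, 23, 10, 5 = 54 seats, so the divisor must be adjusted.
With modified divisor 37: modified quotas Oakdale 5.757, Rivermont 6.946, Pinehurst 6.243, Claybrook 25.514, Stonebridge 10.838, Millford 5.865.
Rounding down: Oakdale 5, Rivermont 6, Pinehurst 6, Claybrook 25, Stonebridge 10, Millford 5 (total 57).
Oakdale receives 5.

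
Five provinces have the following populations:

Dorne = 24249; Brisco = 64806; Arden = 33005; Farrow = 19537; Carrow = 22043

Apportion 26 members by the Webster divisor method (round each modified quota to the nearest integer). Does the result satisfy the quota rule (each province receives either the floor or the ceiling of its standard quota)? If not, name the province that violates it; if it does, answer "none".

Standard quotas: Dorne 3.853, Brisco 10.297, Arden 5.244, Farrow 3.104, Carrow 3.502.
Webster allocation: Dorne 4, Brisco 10, Arden 5, Farrow 3, Carrow 4.
Every allocation lies between the lower and upper quota.

none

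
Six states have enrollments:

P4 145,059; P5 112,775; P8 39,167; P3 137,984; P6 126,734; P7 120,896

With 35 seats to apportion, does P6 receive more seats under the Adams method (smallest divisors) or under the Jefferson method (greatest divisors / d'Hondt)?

Adams

Adams: P4 7, P5 6, P8 2, P3 7, P6 7, P7 6.
Jefferson: P4 8, P5 6, P8 2, P3 7, P6 6, P7 6.
P6 gets 7 under Adams and 6 under Jefferson.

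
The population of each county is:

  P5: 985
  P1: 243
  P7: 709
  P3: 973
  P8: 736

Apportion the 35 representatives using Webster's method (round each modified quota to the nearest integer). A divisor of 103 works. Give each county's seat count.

With modified divisor 103: modified quotas P5 9.563, P1 2.359, P7 6.883, P3 9.447, P8 7.146.
Rounding to the nearest integer: P5 10, P1 2, P7 7, P3 9, P8 7 (total 35).

P5 10; P1 2; P7 7; P3 9; P8 7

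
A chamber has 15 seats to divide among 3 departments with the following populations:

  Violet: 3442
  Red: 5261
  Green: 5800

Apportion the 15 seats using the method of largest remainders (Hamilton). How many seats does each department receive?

Violet: 4, Red: 5, Green: 6

The standard divisor is 14503/15 ≈ 966.867.
Standard quotas: Violet 3.5600, Red 5.4413, Green 5.9988.
Lower quotas: Violet 3, Red 5, Green 5 (sum 13, leaving 2 seats).
Remainders in descending order: Green 0.9988, Violet 0.5600, Red 0.4413.
The surplus seats go to Green, Violet.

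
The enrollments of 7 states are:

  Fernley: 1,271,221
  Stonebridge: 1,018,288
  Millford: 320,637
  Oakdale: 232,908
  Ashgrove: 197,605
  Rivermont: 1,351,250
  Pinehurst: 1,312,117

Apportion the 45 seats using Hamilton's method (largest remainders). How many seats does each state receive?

Total 5704026; standard divisor 5704026/45 ≈ 126756.133.
Standard quotas: Fernley 10.0289, Stonebridge 8.0334, Millford 2.5296, Oakdale 1.8374, Ashgrove 1.5589, Rivermont 10.6602, Pinehurst 10.3515.
Lower quotas: Fernley 10, Stonebridge 8, Millford 2, Oakdale 1, Ashgrove 1, Rivermont 10, Pinehurst 10 (sum 42, leaving 3 seats).
Remainders in descending order: Oakdale 0.8374, Rivermont 0.6602, Ashgrove 0.5589, Millford 0.5296, Pinehurst 0.3515, Stonebridge 0.0334, Fernley 0.0289.
The surplus seats go to Oakdale, Rivermont, Ashgrove.

Fernley 10, Stonebridge 8, Millford 2, Oakdale 2, Ashgrove 2, Rivermont 11, Pinehurst 10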